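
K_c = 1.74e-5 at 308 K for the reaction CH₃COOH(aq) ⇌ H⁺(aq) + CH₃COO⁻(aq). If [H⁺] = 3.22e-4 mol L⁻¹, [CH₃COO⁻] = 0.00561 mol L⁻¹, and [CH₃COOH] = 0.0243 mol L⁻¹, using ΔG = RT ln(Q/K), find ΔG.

Q_c = [H⁺]·[CH₃COO⁻] / [CH₃COOH] = (3.22e-4)·(0.00561) / (0.0243) = 7.43e-5
ΔG = RT ln(Q_c/K_c) = (8.314 J mol⁻¹ K⁻¹)(308 K) × ln(7.43e-5/1.74e-5)
   = (2.561 kJ/mol)(1.452) = 3.72 kJ/mol
ΔG > 0, so the forward reaction is non-spontaneous (proceeds in reverse).

ΔG = 3.72 kJ/mol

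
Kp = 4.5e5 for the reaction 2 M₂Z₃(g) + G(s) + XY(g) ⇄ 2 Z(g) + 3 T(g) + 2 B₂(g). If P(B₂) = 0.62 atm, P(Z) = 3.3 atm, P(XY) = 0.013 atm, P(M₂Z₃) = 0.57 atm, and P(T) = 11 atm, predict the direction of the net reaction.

(G is a pure solid — omitted from Qp.)
Qp = P(Z)²·P(T)³·P(B₂)² / (P(M₂Z₃)²·P(XY)) = (3.3)²·(11)³·(0.62)² / ((0.57)²·(0.013)) = 1.3e6
Qp = 1.3e6 > Kp = 4.5e5, so the reverse reaction proceeds.

in the reverse direction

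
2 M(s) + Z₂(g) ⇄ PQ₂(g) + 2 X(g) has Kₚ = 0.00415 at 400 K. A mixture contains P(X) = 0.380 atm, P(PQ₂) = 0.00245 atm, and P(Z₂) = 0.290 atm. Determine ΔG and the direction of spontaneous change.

ΔG = -4.07 kJ/mol; the forward reaction is spontaneous

(M is a pure solid — omitted from Qₚ.)
Qₚ = P(PQ₂)·P(X)² / P(Z₂) = (0.00245)·(0.380)² / (0.290) = 0.00122
ΔG = RT ln(Qₚ/Kₚ) = (8.314 J mol⁻¹ K⁻¹)(400 K) × ln(0.00122/0.00415)
   = (3.326 kJ/mol)(-1.224) = -4.07 kJ/mol
ΔG < 0, so the forward reaction is spontaneous (proceeds forward).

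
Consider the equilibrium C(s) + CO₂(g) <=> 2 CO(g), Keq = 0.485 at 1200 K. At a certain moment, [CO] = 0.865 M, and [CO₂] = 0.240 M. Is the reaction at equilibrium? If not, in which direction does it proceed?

reverse (toward reactants)

(C is a pure solid — omitted from Q.)
Q = [CO]² / [CO₂] = (0.865)² / (0.240) = 3.12
Q = 3.12 > Keq = 0.485, so the reverse reaction proceeds.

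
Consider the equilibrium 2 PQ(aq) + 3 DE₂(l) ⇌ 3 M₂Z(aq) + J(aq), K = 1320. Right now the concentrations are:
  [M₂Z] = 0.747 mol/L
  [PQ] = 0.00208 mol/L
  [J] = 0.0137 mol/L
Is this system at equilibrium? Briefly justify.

yes, at equilibrium

(DE₂ is a pure liquid — omitted from Q.)
Q = [M₂Z]³·[J] / [PQ]² = (0.747)³·(0.0137) / (0.00208)² = 1320
Q = 1320 = K; the system is at equilibrium.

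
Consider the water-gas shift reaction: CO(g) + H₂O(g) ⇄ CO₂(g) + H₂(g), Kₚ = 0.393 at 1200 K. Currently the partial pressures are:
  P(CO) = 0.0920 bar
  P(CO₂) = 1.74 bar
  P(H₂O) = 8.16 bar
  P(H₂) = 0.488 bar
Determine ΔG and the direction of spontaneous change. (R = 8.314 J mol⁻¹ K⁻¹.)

Qₚ = P(CO₂)·P(H₂) / (P(CO)·P(H₂O)) = (1.74)·(0.488) / ((0.0920)·(8.16)) = 1.13
ΔG = RT ln(Qₚ/Kₚ) = (8.314 J mol⁻¹ K⁻¹)(1200 K) × ln(1.13/0.393)
   = (9.977 kJ/mol)(1.056) = 10.5 kJ/mol
ΔG > 0, so the forward reaction is non-spontaneous (proceeds in reverse).

ΔG = 10.5 kJ/mol; the forward reaction is non-spontaneous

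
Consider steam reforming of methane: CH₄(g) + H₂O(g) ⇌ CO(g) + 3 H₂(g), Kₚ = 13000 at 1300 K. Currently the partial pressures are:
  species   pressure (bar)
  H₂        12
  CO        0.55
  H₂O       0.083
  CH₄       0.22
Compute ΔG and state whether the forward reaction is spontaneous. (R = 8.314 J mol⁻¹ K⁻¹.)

Qₚ = P(CO)·P(H₂)³ / (P(CH₄)·P(H₂O)) = (0.55)·(12)³ / ((0.22)·(0.083)) = 52000
ΔG = RT ln(Qₚ/Kₚ) = (8.314 J mol⁻¹ K⁻¹)(1300 K) × ln(52000/13000)
   = (10.81 kJ/mol)(1.386) = 15.0 kJ/mol
ΔG > 0, so the forward reaction is non-spontaneous (proceeds in reverse).

ΔG = 15.0 kJ/mol; the forward reaction is non-spontaneous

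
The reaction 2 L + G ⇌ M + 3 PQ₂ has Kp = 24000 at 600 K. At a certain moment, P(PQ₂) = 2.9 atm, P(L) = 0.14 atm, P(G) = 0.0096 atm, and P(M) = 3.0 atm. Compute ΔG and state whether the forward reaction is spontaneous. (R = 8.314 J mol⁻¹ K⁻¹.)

Qp = P(M)·P(PQ₂)³ / (P(L)²·P(G)) = (3.0)·(2.9)³ / ((0.14)²·(0.0096)) = 3.89×10⁵
ΔG = RT ln(Qp/Kp) = (8.314 J mol⁻¹ K⁻¹)(600 K) × ln(3.89×10⁵/24000)
   = (4.988 kJ/mol)(2.786) = 13.9 kJ/mol
ΔG > 0, so the forward reaction is non-spontaneous (proceeds in reverse).

ΔG = 13.9 kJ/mol; the forward reaction is non-spontaneous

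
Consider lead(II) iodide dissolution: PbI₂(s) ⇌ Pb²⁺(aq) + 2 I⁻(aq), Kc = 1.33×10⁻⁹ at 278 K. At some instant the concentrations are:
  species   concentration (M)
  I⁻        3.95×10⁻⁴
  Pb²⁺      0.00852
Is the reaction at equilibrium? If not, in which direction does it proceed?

no net change (already at equilibrium)

(PbI₂ is a pure solid — omitted from Qc.)
Qc = [Pb²⁺]·[I⁻]² = (0.00852)·(3.95×10⁻⁴)² = 1.33×10⁻⁹
Qc = 1.33×10⁻⁹ = Kc, so the system is already at equilibrium.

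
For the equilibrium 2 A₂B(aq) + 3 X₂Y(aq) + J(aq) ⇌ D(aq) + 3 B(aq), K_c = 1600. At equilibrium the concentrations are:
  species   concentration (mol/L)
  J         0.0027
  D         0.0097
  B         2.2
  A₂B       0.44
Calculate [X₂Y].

[X₂Y] = 0.50 mol/L

At equilibrium, K_c = [D]·[B]³ / ([A₂B]²·[X₂Y]³·[J]) = 1600.
(0.0097)·(2.2)³ / ((0.44)²·([X₂Y])³·(0.0027)) = 1600
[X₂Y]³ = 0.123 ⇒ [X₂Y] = 0.50 mol/L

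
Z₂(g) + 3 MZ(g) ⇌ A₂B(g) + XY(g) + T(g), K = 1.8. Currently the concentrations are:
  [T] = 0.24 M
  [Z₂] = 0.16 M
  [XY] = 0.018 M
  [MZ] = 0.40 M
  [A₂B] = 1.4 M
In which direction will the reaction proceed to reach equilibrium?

Q = [A₂B]·[XY]·[T] / ([Z₂]·[MZ]³) = (1.4)·(0.018)·(0.24) / ((0.16)·(0.40)³) = 0.59
Q = 0.59 < K = 1.8, so the forward reaction proceeds.

forward (toward products)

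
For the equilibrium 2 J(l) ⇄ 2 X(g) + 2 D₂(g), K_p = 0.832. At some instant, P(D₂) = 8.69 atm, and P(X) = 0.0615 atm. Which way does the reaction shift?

forward (toward products)

(J is a pure liquid — omitted from Q_p.)
Q_p = P(X)²·P(D₂)² = (0.0615)²·(8.69)² = 0.286
Q_p = 0.286 < K_p = 0.832, so the forward reaction proceeds.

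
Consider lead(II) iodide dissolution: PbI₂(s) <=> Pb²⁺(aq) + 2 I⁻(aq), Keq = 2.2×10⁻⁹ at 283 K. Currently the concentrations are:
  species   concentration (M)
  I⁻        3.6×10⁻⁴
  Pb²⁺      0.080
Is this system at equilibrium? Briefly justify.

no; Q > K, reaction proceeds in reverse

(PbI₂ is a pure solid — omitted from Q.)
Q = [Pb²⁺]·[I⁻]² = (0.080)·(3.6×10⁻⁴)² = 1.0×10⁻⁸
Q = 1.0×10⁻⁸ > Keq = 2.2×10⁻⁹: net reverse reaction.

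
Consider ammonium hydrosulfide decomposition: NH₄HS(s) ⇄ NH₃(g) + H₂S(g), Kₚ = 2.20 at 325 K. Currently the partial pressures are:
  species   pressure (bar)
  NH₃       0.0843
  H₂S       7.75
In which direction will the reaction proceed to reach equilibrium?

(NH₄HS is a pure solid — omitted from Qₚ.)
Qₚ = P(NH₃)·P(H₂S) = (0.0843)·(7.75) = 0.653
Qₚ = 0.653 < Kₚ = 2.20, so the forward reaction proceeds.

in the forward direction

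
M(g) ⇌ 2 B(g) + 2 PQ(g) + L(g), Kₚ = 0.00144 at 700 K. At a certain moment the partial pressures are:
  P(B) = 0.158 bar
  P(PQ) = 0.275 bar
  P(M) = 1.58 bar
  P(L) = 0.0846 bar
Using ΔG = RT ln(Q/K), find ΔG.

Qₚ = P(B)²·P(PQ)²·P(L) / P(M) = (0.158)²·(0.275)²·(0.0846) / (1.58) = 1.01×10⁻⁴
ΔG = RT ln(Qₚ/Kₚ) = (8.314 J mol⁻¹ K⁻¹)(700 K) × ln(1.01×10⁻⁴/0.00144)
   = (5.820 kJ/mol)(-2.657) = -15.5 kJ/mol
ΔG < 0, so the forward reaction is spontaneous (proceeds forward).

ΔG = -15.5 kJ/mol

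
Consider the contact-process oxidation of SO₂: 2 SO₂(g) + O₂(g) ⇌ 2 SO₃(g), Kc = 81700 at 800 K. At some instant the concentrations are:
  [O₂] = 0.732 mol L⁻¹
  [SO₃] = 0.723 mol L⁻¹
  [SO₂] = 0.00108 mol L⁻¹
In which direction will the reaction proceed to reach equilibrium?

Qc = [SO₃]² / ([SO₂]²·[O₂]) = (0.723)² / ((0.00108)²·(0.732)) = 6.12e5
Qc = 6.12e5 > Kc = 81700, so the reverse reaction proceeds.

to the left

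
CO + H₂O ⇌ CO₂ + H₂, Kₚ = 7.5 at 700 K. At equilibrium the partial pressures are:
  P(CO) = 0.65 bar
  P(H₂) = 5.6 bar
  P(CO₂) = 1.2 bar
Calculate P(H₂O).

At equilibrium, Kₚ = P(CO₂)·P(H₂) / (P(CO)·P(H₂O)) = 7.5.
(1.2)·(5.6) / ((0.65)·(P(H₂O))) = 7.5
P(H₂O) = 1.38 = 1.4 bar

P(H₂O) = 1.4 bar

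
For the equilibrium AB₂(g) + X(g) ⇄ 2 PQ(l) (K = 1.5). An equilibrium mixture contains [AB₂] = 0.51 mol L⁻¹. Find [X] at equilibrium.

[X] = 1.3 mol L⁻¹

(PQ is a pure liquid — omitted from K.)
At equilibrium, K = 1 / ([AB₂]·[X]) = 1.5.
1 / ((0.51)·([X])) = 1.5
[X] = 1.31 = 1.3 mol L⁻¹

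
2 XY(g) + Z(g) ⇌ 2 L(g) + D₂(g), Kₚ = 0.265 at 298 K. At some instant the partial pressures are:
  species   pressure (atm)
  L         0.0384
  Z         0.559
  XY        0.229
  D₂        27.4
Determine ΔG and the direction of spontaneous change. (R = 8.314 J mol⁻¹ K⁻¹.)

ΔG = 4.09 kJ/mol; the forward reaction is non-spontaneous

Qₚ = P(L)²·P(D₂) / (P(XY)²·P(Z)) = (0.0384)²·(27.4) / ((0.229)²·(0.559)) = 1.38
ΔG = RT ln(Qₚ/Kₚ) = (8.314 J mol⁻¹ K⁻¹)(298 K) × ln(1.38/0.265)
   = (2.478 kJ/mol)(1.650) = 4.09 kJ/mol
ΔG > 0, so the forward reaction is non-spontaneous (proceeds in reverse).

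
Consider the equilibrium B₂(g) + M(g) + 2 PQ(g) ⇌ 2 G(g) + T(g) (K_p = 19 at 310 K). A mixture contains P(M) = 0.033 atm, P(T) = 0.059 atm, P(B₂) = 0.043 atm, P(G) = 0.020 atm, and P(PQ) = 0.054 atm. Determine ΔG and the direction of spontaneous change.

Q_p = P(G)²·P(T) / (P(B₂)·P(M)·P(PQ)²) = (0.020)²·(0.059) / ((0.043)·(0.033)·(0.054)²) = 5.70
ΔG = RT ln(Q_p/K_p) = (8.314 J mol⁻¹ K⁻¹)(310 K) × ln(5.70/19)
   = (2.577 kJ/mol)(-1.204) = -3.10 kJ/mol
ΔG < 0, so the forward reaction is spontaneous (proceeds forward).

ΔG = -3.10 kJ/mol; the forward reaction is spontaneous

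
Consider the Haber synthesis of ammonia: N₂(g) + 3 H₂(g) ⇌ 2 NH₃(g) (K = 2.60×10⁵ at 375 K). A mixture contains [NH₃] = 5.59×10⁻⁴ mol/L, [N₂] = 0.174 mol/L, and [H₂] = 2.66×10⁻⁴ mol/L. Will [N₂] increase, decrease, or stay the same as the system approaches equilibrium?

decrease

Q = [NH₃]² / ([N₂]·[H₂]³) = (5.59×10⁻⁴)² / ((0.174)·(2.66×10⁻⁴)³) = 95400
Q = 95400 < K = 2.60×10⁵: net forward reaction.
N₂ is a reactant, so it decreases.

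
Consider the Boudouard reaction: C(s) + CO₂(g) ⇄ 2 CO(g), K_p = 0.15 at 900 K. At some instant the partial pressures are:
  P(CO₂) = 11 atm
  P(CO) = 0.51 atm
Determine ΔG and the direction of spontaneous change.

ΔG = -13.8 kJ/mol; the forward reaction is spontaneous

(C is a pure solid — omitted from Q_p.)
Q_p = P(CO)² / P(CO₂) = (0.51)² / (11) = 0.0236
ΔG = RT ln(Q_p/K_p) = (8.314 J mol⁻¹ K⁻¹)(900 K) × ln(0.0236/0.15)
   = (7.483 kJ/mol)(-1.849) = -13.8 kJ/mol
ΔG < 0, so the forward reaction is spontaneous (proceeds forward).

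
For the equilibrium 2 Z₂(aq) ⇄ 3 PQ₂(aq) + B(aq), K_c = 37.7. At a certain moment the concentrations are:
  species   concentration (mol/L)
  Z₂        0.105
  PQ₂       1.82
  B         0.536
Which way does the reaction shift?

Q_c = [PQ₂]³·[B] / [Z₂]² = (1.82)³·(0.536) / (0.105)² = 293
Q_c = 293 > K_c = 37.7, so the reverse reaction proceeds.

reverse (toward reactants)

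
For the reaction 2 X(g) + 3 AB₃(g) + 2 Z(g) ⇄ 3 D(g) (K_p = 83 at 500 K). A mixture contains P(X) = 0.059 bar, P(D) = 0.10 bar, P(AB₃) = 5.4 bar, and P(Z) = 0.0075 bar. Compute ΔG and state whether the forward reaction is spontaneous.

ΔG = -3.91 kJ/mol; the forward reaction is spontaneous

Q_p = P(D)³ / (P(X)²·P(AB₃)³·P(Z)²) = (0.10)³ / ((0.059)²·(5.4)³·(0.0075)²) = 32.4
ΔG = RT ln(Q_p/K_p) = (8.314 J mol⁻¹ K⁻¹)(500 K) × ln(32.4/83)
   = (4.157 kJ/mol)(-0.9407) = -3.91 kJ/mol
ΔG < 0, so the forward reaction is spontaneous (proceeds forward).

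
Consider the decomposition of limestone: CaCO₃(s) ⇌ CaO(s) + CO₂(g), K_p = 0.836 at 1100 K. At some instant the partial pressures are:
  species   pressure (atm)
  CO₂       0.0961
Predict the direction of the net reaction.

(CaCO₃, CaO are pure solids — omitted from Q_p.)
Q_p = P(CO₂) = 0.0961
Q_p = 0.0961 < K_p = 0.836, so the forward reaction proceeds.

forward (toward products)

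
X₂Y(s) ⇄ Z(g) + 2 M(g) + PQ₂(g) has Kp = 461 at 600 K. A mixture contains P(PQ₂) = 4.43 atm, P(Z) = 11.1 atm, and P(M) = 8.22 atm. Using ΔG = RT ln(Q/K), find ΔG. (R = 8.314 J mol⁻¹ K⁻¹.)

(X₂Y is a pure solid — omitted from Qp.)
Qp = P(Z)·P(M)²·P(PQ₂) = (11.1)·(8.22)²·(4.43) = 3320
ΔG = RT ln(Qp/Kp) = (8.314 J mol⁻¹ K⁻¹)(600 K) × ln(3320/461)
   = (4.988 kJ/mol)(1.974) = 9.85 kJ/mol
ΔG > 0, so the forward reaction is non-spontaneous (proceeds in reverse).

ΔG = 9.85 kJ/mol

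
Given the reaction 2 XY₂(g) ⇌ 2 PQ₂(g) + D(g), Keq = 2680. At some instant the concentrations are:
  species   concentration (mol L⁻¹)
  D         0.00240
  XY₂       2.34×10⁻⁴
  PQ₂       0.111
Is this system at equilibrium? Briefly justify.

no; Q < K, reaction proceeds forward

Q = [PQ₂]²·[D] / [XY₂]² = (0.111)²·(0.00240) / (2.34×10⁻⁴)² = 540
Q = 540 < Keq = 2680: net forward reaction.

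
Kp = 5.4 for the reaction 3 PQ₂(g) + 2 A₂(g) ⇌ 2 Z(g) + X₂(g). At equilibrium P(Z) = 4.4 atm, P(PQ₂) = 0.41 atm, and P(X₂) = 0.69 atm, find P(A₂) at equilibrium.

P(A₂) = 6.0 atm

At equilibrium, Kp = P(Z)²·P(X₂) / (P(PQ₂)³·P(A₂)²) = 5.4.
(4.4)²·(0.69) / ((0.41)³·(P(A₂))²) = 5.4
P(A₂)² = 35.9 ⇒ P(A₂) = 6.0 atm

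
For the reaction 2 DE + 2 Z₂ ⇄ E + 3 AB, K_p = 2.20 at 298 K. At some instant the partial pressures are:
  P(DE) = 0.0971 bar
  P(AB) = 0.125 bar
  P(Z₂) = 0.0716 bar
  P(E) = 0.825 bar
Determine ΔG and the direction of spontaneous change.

ΔG = 6.73 kJ/mol; the forward reaction is non-spontaneous

Q_p = P(E)·P(AB)³ / (P(DE)²·P(Z₂)²) = (0.825)·(0.125)³ / ((0.0971)²·(0.0716)²) = 33.3
ΔG = RT ln(Q_p/K_p) = (8.314 J mol⁻¹ K⁻¹)(298 K) × ln(33.3/2.20)
   = (2.478 kJ/mol)(2.717) = 6.73 kJ/mol
ΔG > 0, so the forward reaction is non-spontaneous (proceeds in reverse).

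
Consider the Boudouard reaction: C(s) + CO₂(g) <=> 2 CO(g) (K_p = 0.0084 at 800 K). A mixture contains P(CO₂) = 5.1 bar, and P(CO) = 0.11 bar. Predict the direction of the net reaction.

forward (toward products)

(C is a pure solid — omitted from Q_p.)
Q_p = P(CO)² / P(CO₂) = (0.11)² / (5.1) = 0.0024
Q_p = 0.0024 < K_p = 0.0084, so the forward reaction proceeds.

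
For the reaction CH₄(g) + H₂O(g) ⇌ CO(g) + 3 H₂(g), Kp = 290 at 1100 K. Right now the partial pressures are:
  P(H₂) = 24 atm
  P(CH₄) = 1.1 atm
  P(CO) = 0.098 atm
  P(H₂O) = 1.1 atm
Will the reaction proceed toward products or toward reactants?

Qp = P(CO)·P(H₂)³ / (P(CH₄)·P(H₂O)) = (0.098)·(24)³ / ((1.1)·(1.1)) = 1100
Qp = 1100 > Kp = 290, so the reverse reaction proceeds.

in the reverse direction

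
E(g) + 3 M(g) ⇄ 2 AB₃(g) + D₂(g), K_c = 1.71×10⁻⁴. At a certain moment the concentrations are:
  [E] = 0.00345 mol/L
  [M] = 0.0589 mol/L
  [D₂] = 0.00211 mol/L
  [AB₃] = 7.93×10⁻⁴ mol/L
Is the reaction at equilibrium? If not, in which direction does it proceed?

in the reverse direction

Q_c = [AB₃]²·[D₂] / ([E]·[M]³) = (7.93×10⁻⁴)²·(0.00211) / ((0.00345)·(0.0589)³) = 0.00188
Q_c = 0.00188 > K_c = 1.71×10⁻⁴, so the reverse reaction proceeds.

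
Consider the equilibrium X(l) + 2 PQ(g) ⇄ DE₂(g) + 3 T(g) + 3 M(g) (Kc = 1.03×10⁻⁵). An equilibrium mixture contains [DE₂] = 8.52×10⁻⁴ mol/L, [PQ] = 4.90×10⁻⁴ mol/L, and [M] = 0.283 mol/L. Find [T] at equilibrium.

(X is a pure liquid — omitted from Kc.)
At equilibrium, Kc = [DE₂]·[T]³·[M]³ / [PQ]² = 1.03×10⁻⁵.
(8.52×10⁻⁴)·([T])³·(0.283)³ / (4.90×10⁻⁴)² = 1.03×10⁻⁵
[T]³ = 1.28×10⁻⁷ ⇒ [T] = 0.00504 mol/L

[T] = 0.00504 mol/L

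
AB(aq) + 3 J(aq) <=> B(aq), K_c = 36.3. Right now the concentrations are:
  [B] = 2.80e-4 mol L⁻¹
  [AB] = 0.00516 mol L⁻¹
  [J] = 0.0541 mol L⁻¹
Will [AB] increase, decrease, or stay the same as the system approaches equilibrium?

Q_c = [B] / ([AB]·[J]³) = (2.80e-4) / ((0.00516)·(0.0541)³) = 343
Q_c = 343 > K_c = 36.3: net reverse reaction.
AB is a reactant, so it increases.

increase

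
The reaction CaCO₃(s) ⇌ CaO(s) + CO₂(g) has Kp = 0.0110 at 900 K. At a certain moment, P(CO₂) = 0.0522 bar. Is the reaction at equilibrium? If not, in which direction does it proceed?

(CaCO₃, CaO are pure solids — omitted from Qp.)
Qp = P(CO₂) = 0.0522
Qp = 0.0522 > Kp = 0.0110, so the reverse reaction proceeds.

in the reverse direction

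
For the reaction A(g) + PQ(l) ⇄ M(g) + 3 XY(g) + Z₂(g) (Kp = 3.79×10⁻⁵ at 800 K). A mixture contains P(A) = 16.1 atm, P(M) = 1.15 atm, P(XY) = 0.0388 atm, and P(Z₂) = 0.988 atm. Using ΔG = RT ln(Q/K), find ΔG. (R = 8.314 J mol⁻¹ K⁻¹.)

ΔG = -14.8 kJ/mol

(PQ is a pure liquid — omitted from Qp.)
Qp = P(M)·P(XY)³·P(Z₂) / P(A) = (1.15)·(0.0388)³·(0.988) / (16.1) = 4.12×10⁻⁶
ΔG = RT ln(Qp/Kp) = (8.314 J mol⁻¹ K⁻¹)(800 K) × ln(4.12×10⁻⁶/3.79×10⁻⁵)
   = (6.651 kJ/mol)(-2.219) = -14.8 kJ/mol
ΔG < 0, so the forward reaction is spontaneous (proceeds forward).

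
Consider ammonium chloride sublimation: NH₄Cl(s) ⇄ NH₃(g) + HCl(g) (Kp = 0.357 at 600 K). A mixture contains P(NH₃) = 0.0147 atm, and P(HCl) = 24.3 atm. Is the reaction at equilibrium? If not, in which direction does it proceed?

no net change (already at equilibrium)

(NH₄Cl is a pure solid — omitted from Qp.)
Qp = P(NH₃)·P(HCl) = (0.0147)·(24.3) = 0.357
Qp = 0.357 = Kp, so the system is already at equilibrium.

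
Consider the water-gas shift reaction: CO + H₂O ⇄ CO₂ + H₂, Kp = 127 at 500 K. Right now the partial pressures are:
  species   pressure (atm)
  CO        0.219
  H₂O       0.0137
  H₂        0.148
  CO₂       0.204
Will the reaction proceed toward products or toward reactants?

Qp = P(CO₂)·P(H₂) / (P(CO)·P(H₂O)) = (0.204)·(0.148) / ((0.219)·(0.0137)) = 10.1
Qp = 10.1 < Kp = 127, so the forward reaction proceeds.

in the forward direction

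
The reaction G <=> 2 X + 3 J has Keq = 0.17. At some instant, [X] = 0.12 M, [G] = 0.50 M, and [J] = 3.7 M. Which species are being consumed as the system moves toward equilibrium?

X, J (products)

Q = [X]²·[J]³ / [G] = (0.12)²·(3.7)³ / (0.50) = 1.5
Q = 1.5 > Keq = 0.17: net reverse reaction.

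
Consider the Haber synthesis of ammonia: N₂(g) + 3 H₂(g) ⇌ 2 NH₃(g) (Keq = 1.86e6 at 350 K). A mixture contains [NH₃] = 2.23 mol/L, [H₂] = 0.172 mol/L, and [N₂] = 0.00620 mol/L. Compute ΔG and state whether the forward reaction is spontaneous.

ΔG = -7.18 kJ/mol; the forward reaction is spontaneous

Q = [NH₃]² / ([N₂]·[H₂]³) = (2.23)² / ((0.00620)·(0.172)³) = 1.58e5
ΔG = RT ln(Q/Keq) = (8.314 J mol⁻¹ K⁻¹)(350 K) × ln(1.58e5/1.86e6)
   = (2.910 kJ/mol)(-2.466) = -7.18 kJ/mol
ΔG < 0, so the forward reaction is spontaneous (proceeds forward).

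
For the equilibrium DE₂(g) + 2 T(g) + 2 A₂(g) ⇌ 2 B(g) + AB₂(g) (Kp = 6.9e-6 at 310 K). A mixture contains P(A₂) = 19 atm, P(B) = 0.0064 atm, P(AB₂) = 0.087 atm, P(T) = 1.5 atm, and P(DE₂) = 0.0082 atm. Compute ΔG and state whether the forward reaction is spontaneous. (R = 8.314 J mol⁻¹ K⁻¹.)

ΔG = -6.59 kJ/mol; the forward reaction is spontaneous

Qp = P(B)²·P(AB₂) / (P(DE₂)·P(T)²·P(A₂)²) = (0.0064)²·(0.087) / ((0.0082)·(1.5)²·(19)²) = 5.35e-7
ΔG = RT ln(Qp/Kp) = (8.314 J mol⁻¹ K⁻¹)(310 K) × ln(5.35e-7/6.9e-6)
   = (2.577 kJ/mol)(-2.557) = -6.59 kJ/mol
ΔG < 0, so the forward reaction is spontaneous (proceeds forward).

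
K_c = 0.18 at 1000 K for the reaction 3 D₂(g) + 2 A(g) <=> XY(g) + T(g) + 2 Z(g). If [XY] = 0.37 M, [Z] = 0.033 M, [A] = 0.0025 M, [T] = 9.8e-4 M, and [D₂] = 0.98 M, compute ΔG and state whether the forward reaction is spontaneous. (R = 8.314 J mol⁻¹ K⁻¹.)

Q_c = [XY]·[T]·[Z]² / ([D₂]³·[A]²) = (0.37)·(9.8e-4)·(0.033)² / ((0.98)³·(0.0025)²) = 0.0671
ΔG = RT ln(Q_c/K_c) = (8.314 J mol⁻¹ K⁻¹)(1000 K) × ln(0.0671/0.18)
   = (8.314 kJ/mol)(-0.9868) = -8.20 kJ/mol
ΔG < 0, so the forward reaction is spontaneous (proceeds forward).

ΔG = -8.20 kJ/mol; the forward reaction is spontaneous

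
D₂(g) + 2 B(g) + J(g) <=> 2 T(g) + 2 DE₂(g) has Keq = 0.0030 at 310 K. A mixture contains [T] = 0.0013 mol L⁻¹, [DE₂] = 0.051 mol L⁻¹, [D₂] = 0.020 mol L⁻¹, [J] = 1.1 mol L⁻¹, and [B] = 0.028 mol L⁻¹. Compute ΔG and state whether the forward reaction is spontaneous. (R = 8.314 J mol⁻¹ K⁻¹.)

ΔG = -6.35 kJ/mol; the forward reaction is spontaneous

Q = [T]²·[DE₂]² / ([D₂]·[B]²·[J]) = (0.0013)²·(0.051)² / ((0.020)·(0.028)²·(1.1)) = 2.55×10⁻⁴
ΔG = RT ln(Q/Keq) = (8.314 J mol⁻¹ K⁻¹)(310 K) × ln(2.55×10⁻⁴/0.0030)
   = (2.577 kJ/mol)(-2.465) = -6.35 kJ/mol
ΔG < 0, so the forward reaction is spontaneous (proceeds forward).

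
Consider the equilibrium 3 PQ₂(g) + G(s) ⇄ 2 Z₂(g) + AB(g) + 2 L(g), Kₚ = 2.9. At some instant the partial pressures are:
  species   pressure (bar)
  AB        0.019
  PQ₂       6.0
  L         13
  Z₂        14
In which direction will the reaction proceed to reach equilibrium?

neither direction; the system is at equilibrium

(G is a pure solid — omitted from Qₚ.)
Qₚ = P(Z₂)²·P(AB)·P(L)² / P(PQ₂)³ = (14)²·(0.019)·(13)² / (6.0)³ = 2.9
Qₚ = 2.9 = Kₚ, so the system is already at equilibrium.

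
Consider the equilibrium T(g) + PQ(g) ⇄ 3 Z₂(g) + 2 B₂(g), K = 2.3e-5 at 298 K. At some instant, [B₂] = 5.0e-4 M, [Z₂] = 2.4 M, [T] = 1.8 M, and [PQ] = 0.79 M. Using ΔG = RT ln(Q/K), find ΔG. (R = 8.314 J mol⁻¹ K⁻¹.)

ΔG = -5.57 kJ/mol

Q = [Z₂]³·[B₂]² / ([T]·[PQ]) = (2.4)³·(5.0e-4)² / ((1.8)·(0.79)) = 2.43e-6
ΔG = RT ln(Q/K) = (8.314 J mol⁻¹ K⁻¹)(298 K) × ln(2.43e-6/2.3e-5)
   = (2.478 kJ/mol)(-2.248) = -5.57 kJ/mol
ΔG < 0, so the forward reaction is spontaneous (proceeds forward).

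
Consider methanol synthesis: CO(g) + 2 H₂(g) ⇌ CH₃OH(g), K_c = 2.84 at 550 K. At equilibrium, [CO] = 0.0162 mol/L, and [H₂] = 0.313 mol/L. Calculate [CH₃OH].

At equilibrium, K_c = [CH₃OH] / ([CO]·[H₂]²) = 2.84.
([CH₃OH]) / ((0.0162)·(0.313)²) = 2.84
[CH₃OH] = 0.00451 mol/L

[CH₃OH] = 0.00451 mol/L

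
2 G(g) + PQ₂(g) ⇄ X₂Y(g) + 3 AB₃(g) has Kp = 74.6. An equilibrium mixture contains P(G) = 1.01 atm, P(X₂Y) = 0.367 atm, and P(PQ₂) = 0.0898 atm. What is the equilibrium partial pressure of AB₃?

At equilibrium, Kp = P(X₂Y)·P(AB₃)³ / (P(G)²·P(PQ₂)) = 74.6.
(0.367)·(P(AB₃))³ / ((1.01)²·(0.0898)) = 74.6
P(AB₃)³ = 18.6 ⇒ P(AB₃) = 2.65 atm

P(AB₃) = 2.65 atm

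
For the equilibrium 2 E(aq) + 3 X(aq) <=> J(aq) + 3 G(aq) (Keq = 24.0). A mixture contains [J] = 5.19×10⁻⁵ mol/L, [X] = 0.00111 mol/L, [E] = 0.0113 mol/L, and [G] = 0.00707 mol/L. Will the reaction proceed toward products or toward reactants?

toward reactants

Q = [J]·[G]³ / ([E]²·[X]³) = (5.19×10⁻⁵)·(0.00707)³ / ((0.0113)²·(0.00111)³) = 105
Q = 105 > Keq = 24.0, so the reverse reaction proceeds.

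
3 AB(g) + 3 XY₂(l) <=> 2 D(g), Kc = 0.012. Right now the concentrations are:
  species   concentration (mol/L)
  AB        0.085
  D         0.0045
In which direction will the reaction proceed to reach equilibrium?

(XY₂ is a pure liquid — omitted from Qc.)
Qc = [D]² / [AB]³ = (0.0045)² / (0.085)³ = 0.033
Qc = 0.033 > Kc = 0.012, so the reverse reaction proceeds.

to the left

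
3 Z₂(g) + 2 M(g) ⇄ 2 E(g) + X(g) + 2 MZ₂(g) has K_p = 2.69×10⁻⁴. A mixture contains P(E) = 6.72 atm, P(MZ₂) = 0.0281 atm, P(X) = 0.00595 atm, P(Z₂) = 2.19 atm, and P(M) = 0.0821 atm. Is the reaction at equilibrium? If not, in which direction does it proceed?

Q_p = P(E)²·P(X)·P(MZ₂)² / (P(Z₂)³·P(M)²) = (6.72)²·(0.00595)·(0.0281)² / ((2.19)³·(0.0821)²) = 0.00300
Q_p = 0.00300 > K_p = 2.69×10⁻⁴, so the reverse reaction proceeds.

in the reverse direction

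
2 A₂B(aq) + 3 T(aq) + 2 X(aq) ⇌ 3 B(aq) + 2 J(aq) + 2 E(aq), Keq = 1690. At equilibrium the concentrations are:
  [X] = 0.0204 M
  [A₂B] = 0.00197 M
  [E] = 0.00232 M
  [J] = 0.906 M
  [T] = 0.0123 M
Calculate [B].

At equilibrium, Keq = [B]³·[J]²·[E]² / ([A₂B]²·[T]³·[X]²) = 1690.
([B])³·(0.906)²·(0.00232)² / ((0.00197)²·(0.0123)³·(0.0204)²) = 1690
[B]³ = 1.15×10⁻⁶ ⇒ [B] = 0.0105 M

[B] = 0.0105 M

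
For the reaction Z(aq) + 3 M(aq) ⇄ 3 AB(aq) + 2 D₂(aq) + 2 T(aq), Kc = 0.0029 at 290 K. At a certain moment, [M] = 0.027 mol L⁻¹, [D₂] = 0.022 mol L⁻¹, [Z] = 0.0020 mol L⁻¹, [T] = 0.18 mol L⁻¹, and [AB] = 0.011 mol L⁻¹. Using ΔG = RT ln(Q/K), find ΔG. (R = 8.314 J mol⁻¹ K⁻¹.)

ΔG = -4.10 kJ/mol

Qc = [AB]³·[D₂]²·[T]² / ([Z]·[M]³) = (0.011)³·(0.022)²·(0.18)² / ((0.0020)·(0.027)³) = 5.30×10⁻⁴
ΔG = RT ln(Qc/Kc) = (8.314 J mol⁻¹ K⁻¹)(290 K) × ln(5.30×10⁻⁴/0.0029)
   = (2.411 kJ/mol)(-1.700) = -4.10 kJ/mol
ΔG < 0, so the forward reaction is spontaneous (proceeds forward).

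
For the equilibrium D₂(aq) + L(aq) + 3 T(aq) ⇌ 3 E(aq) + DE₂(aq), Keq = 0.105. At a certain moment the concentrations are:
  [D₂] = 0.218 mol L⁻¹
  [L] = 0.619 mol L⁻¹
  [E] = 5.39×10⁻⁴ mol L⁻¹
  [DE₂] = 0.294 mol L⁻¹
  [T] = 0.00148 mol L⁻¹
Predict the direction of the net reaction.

Q = [E]³·[DE₂] / ([D₂]·[L]·[T]³) = (5.39×10⁻⁴)³·(0.294) / ((0.218)·(0.619)·(0.00148)³) = 0.105
Q = 0.105 = Keq, so the system is already at equilibrium.

no net change (already at equilibrium)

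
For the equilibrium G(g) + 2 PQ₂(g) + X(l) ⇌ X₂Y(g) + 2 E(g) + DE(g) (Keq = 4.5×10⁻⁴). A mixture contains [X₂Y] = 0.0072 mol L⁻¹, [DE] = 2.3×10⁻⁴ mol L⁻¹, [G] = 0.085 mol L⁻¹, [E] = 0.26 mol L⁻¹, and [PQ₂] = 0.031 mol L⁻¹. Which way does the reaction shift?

toward reactants

(X is a pure liquid — omitted from Q.)
Q = [X₂Y]·[E]²·[DE] / ([G]·[PQ₂]²) = (0.0072)·(0.26)²·(2.3×10⁻⁴) / ((0.085)·(0.031)²) = 0.0014
Q = 0.0014 > Keq = 4.5×10⁻⁴, so the reverse reaction proceeds.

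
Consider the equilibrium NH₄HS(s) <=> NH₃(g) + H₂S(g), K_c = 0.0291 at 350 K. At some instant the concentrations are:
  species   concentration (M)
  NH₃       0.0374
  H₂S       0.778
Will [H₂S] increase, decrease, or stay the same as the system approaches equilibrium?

stay the same

(NH₄HS is a pure solid — omitted from Q_c.)
Q_c = [NH₃]·[H₂S] = (0.0374)·(0.778) = 0.0291
Q_c = 0.0291 = K_c; the system is at equilibrium.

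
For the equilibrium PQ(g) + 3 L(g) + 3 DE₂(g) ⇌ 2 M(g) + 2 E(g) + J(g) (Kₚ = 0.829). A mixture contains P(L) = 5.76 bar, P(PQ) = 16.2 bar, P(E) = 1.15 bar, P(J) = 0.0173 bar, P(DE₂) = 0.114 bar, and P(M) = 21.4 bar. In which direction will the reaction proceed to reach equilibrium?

in the reverse direction

Qₚ = P(M)²·P(E)²·P(J) / (P(PQ)·P(L)³·P(DE₂)³) = (21.4)²·(1.15)²·(0.0173) / ((16.2)·(5.76)³·(0.114)³) = 2.28
Qₚ = 2.28 > Kₚ = 0.829, so the reverse reaction proceeds.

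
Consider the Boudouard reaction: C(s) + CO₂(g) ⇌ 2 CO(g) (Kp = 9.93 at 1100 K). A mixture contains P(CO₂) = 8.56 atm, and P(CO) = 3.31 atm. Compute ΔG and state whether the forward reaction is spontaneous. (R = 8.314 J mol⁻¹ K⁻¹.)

ΔG = -18.7 kJ/mol; the forward reaction is spontaneous

(C is a pure solid — omitted from Qp.)
Qp = P(CO)² / P(CO₂) = (3.31)² / (8.56) = 1.28
ΔG = RT ln(Qp/Kp) = (8.314 J mol⁻¹ K⁻¹)(1100 K) × ln(1.28/9.93)
   = (9.145 kJ/mol)(-2.049) = -18.7 kJ/mol
ΔG < 0, so the forward reaction is spontaneous (proceeds forward).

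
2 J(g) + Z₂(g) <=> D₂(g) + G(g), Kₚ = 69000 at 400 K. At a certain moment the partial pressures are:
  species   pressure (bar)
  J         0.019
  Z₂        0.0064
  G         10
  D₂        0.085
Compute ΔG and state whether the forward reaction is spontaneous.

ΔG = 5.57 kJ/mol; the forward reaction is non-spontaneous

Qₚ = P(D₂)·P(G) / (P(J)²·P(Z₂)) = (0.085)·(10) / ((0.019)²·(0.0064)) = 3.68×10⁵
ΔG = RT ln(Qₚ/Kₚ) = (8.314 J mol⁻¹ K⁻¹)(400 K) × ln(3.68×10⁵/69000)
   = (3.326 kJ/mol)(1.674) = 5.57 kJ/mol
ΔG > 0, so the forward reaction is non-spontaneous (proceeds in reverse).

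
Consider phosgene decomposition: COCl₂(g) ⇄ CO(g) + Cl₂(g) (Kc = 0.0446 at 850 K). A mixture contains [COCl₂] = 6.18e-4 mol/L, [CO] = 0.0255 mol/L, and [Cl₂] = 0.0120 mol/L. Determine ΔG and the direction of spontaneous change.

ΔG = 17.0 kJ/mol; the forward reaction is non-spontaneous

Qc = [CO]·[Cl₂] / [COCl₂] = (0.0255)·(0.0120) / (6.18e-4) = 0.495
ΔG = RT ln(Qc/Kc) = (8.314 J mol⁻¹ K⁻¹)(850 K) × ln(0.495/0.0446)
   = (7.067 kJ/mol)(2.407) = 17.0 kJ/mol
ΔG > 0, so the forward reaction is non-spontaneous (proceeds in reverse).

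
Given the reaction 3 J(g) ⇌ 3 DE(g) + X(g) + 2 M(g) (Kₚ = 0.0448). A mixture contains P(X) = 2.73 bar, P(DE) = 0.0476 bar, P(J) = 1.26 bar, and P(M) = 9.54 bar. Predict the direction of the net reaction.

in the forward direction

Qₚ = P(DE)³·P(X)·P(M)² / P(J)³ = (0.0476)³·(2.73)·(9.54)² / (1.26)³ = 0.0134
Qₚ = 0.0134 < Kₚ = 0.0448, so the forward reaction proceeds.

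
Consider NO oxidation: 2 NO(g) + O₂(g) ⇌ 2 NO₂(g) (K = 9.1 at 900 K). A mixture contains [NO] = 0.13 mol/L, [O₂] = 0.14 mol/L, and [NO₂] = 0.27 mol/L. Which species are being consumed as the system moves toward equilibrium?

NO₂ (products)

Q = [NO₂]² / ([NO]²·[O₂]) = (0.27)² / ((0.13)²·(0.14)) = 31
Q = 31 > K = 9.1: net reverse reaction.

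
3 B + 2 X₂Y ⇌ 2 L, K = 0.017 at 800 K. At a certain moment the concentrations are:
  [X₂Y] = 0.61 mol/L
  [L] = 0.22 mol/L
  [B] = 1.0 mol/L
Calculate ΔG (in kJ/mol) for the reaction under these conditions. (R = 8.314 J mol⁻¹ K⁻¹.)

ΔG = 13.5 kJ/mol

Q = [L]² / ([B]³·[X₂Y]²) = (0.22)² / ((1.0)³·(0.61)²) = 0.130
ΔG = RT ln(Q/K) = (8.314 J mol⁻¹ K⁻¹)(800 K) × ln(0.130/0.017)
   = (6.651 kJ/mol)(2.034) = 13.5 kJ/mol
ΔG > 0, so the forward reaction is non-spontaneous (proceeds in reverse).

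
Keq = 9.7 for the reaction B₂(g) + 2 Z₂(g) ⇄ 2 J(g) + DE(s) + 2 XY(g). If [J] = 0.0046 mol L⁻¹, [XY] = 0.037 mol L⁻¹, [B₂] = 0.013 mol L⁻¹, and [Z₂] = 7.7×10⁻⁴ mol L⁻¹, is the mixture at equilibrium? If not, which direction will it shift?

(DE is a pure solid — omitted from Q.)
Q = [J]²·[XY]² / ([B₂]·[Z₂]²) = (0.0046)²·(0.037)² / ((0.013)·(7.7×10⁻⁴)²) = 3.8
Q = 3.8 < Keq = 9.7: net forward reaction.

no; Q < K, reaction proceeds forward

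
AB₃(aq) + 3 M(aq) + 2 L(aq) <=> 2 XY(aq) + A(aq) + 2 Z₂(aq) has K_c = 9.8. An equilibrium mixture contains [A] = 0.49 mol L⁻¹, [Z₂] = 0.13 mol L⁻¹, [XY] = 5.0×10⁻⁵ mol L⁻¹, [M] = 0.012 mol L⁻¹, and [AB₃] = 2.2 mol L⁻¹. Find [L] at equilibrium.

[L] = 7.5×10⁻⁴ mol L⁻¹

At equilibrium, K_c = [XY]²·[A]·[Z₂]² / ([AB₃]·[M]³·[L]²) = 9.8.
(5.0×10⁻⁵)²·(0.49)·(0.13)² / ((2.2)·(0.012)³·([L])²) = 9.8
[L]² = 5.56×10⁻⁷ ⇒ [L] = 7.5×10⁻⁴ mol L⁻¹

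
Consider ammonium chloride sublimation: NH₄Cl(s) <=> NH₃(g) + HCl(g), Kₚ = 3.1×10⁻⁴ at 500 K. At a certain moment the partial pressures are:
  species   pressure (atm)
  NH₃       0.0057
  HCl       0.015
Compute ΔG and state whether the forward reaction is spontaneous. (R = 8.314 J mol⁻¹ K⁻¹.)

ΔG = -5.35 kJ/mol; the forward reaction is spontaneous

(NH₄Cl is a pure solid — omitted from Qₚ.)
Qₚ = P(NH₃)·P(HCl) = (0.0057)·(0.015) = 8.55×10⁻⁵
ΔG = RT ln(Qₚ/Kₚ) = (8.314 J mol⁻¹ K⁻¹)(500 K) × ln(8.55×10⁻⁵/3.1×10⁻⁴)
   = (4.157 kJ/mol)(-1.288) = -5.35 kJ/mol
ΔG < 0, so the forward reaction is spontaneous (proceeds forward).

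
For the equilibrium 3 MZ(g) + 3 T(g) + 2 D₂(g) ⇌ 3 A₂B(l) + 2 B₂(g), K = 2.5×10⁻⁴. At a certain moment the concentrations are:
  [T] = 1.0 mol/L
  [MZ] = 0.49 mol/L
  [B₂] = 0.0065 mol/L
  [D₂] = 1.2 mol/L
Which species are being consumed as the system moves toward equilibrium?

(A₂B is a pure liquid — omitted from Q.)
Q = [B₂]² / ([MZ]³·[T]³·[D₂]²) = (0.0065)² / ((0.49)³·(1.0)³·(1.2)²) = 2.5×10⁻⁴
Q = 2.5×10⁻⁴ = K; the system is at equilibrium.

none (at equilibrium)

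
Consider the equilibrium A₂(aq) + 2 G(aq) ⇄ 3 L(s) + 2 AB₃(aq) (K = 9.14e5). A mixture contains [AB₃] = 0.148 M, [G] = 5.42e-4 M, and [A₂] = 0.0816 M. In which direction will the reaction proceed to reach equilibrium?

no net change (already at equilibrium)

(L is a pure solid — omitted from Q.)
Q = [AB₃]² / ([A₂]·[G]²) = (0.148)² / ((0.0816)·(5.42e-4)²) = 9.14e5
Q = 9.14e5 = K, so the system is already at equilibrium.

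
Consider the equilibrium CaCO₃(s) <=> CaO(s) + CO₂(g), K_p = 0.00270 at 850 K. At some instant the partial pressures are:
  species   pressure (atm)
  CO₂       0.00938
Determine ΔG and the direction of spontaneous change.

(CaCO₃, CaO are pure solids — omitted from Q_p.)
Q_p = P(CO₂) = 0.00938
ΔG = RT ln(Q_p/K_p) = (8.314 J mol⁻¹ K⁻¹)(850 K) × ln(0.00938/0.00270)
   = (7.067 kJ/mol)(1.245) = 8.80 kJ/mol
ΔG > 0, so the forward reaction is non-spontaneous (proceeds in reverse).

ΔG = 8.80 kJ/mol; the forward reaction is non-spontaneous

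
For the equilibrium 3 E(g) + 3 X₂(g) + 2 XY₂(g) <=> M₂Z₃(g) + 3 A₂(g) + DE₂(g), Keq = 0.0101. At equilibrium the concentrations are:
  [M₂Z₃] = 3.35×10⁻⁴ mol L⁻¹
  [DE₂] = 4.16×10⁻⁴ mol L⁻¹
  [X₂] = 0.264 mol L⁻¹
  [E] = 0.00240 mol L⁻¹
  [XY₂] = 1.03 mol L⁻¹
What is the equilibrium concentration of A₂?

At equilibrium, Keq = [M₂Z₃]·[A₂]³·[DE₂] / ([E]³·[X₂]³·[XY₂]²) = 0.0101.
(3.35×10⁻⁴)·([A₂])³·(4.16×10⁻⁴) / ((0.00240)³·(0.264)³·(1.03)²) = 0.0101
[A₂]³ = 1.96×10⁻⁵ ⇒ [A₂] = 0.0269 mol L⁻¹

[A₂] = 0.0269 mol L⁻¹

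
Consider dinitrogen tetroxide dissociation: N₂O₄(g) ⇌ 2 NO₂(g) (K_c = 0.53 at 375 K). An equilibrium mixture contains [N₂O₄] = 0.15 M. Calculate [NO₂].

At equilibrium, K_c = [NO₂]² / [N₂O₄] = 0.53.
([NO₂])² / (0.15) = 0.53
[NO₂]² = 0.0795 ⇒ [NO₂] = 0.28 M

[NO₂] = 0.28 M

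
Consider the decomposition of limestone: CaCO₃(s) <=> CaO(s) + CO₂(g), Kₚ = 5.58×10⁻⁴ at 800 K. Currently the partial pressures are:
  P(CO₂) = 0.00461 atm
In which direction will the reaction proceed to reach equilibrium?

(CaCO₃, CaO are pure solids — omitted from Qₚ.)
Qₚ = P(CO₂) = 0.00461
Qₚ = 0.00461 > Kₚ = 5.58×10⁻⁴, so the reverse reaction proceeds.

to the left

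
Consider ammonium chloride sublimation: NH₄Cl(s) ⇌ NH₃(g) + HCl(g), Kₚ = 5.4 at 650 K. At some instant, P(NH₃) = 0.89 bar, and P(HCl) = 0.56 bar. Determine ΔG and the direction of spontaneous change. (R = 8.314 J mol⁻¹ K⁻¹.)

(NH₄Cl is a pure solid — omitted from Qₚ.)
Qₚ = P(NH₃)·P(HCl) = (0.89)·(0.56) = 0.498
ΔG = RT ln(Qₚ/Kₚ) = (8.314 J mol⁻¹ K⁻¹)(650 K) × ln(0.498/5.4)
   = (5.404 kJ/mol)(-2.384) = -12.9 kJ/mol
ΔG < 0, so the forward reaction is spontaneous (proceeds forward).

ΔG = -12.9 kJ/mol; the forward reaction is spontaneous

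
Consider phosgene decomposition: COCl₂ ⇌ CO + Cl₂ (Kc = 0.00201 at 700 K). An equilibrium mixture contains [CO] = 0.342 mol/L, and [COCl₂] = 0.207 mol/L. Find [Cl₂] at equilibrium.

At equilibrium, Kc = [CO]·[Cl₂] / [COCl₂] = 0.00201.
(0.342)·([Cl₂]) / (0.207) = 0.00201
[Cl₂] = 0.00122 mol/L

[Cl₂] = 0.00122 mol/L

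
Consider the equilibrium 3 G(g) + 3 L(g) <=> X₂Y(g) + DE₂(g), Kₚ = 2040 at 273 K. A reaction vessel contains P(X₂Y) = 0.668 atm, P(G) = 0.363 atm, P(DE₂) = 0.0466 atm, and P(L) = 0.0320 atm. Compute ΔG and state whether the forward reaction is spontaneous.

ΔG = 5.17 kJ/mol; the forward reaction is non-spontaneous

Qₚ = P(X₂Y)·P(DE₂) / (P(G)³·P(L)³) = (0.668)·(0.0466) / ((0.363)³·(0.0320)³) = 19900
ΔG = RT ln(Qₚ/Kₚ) = (8.314 J mol⁻¹ K⁻¹)(273 K) × ln(19900/2040)
   = (2.270 kJ/mol)(2.278) = 5.17 kJ/mol
ΔG > 0, so the forward reaction is non-spontaneous (proceeds in reverse).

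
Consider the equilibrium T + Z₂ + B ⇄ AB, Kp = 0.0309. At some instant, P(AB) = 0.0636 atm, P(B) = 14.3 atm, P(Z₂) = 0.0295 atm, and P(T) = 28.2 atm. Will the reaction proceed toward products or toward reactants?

Qp = P(AB) / (P(T)·P(Z₂)·P(B)) = (0.0636) / ((28.2)·(0.0295)·(14.3)) = 0.00535
Qp = 0.00535 < Kp = 0.0309, so the forward reaction proceeds.

in the forward direction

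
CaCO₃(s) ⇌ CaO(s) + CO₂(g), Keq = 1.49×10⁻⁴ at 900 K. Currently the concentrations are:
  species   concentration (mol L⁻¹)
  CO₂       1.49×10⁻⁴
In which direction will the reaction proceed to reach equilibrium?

(CaCO₃, CaO are pure solids — omitted from Q.)
Q = [CO₂] = 1.49×10⁻⁴
Q = 1.49×10⁻⁴ = Keq, so the system is already at equilibrium.

at equilibrium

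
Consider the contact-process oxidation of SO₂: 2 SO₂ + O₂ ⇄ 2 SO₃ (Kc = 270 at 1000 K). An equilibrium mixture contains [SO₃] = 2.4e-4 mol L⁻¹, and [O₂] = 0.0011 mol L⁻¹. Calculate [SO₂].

[SO₂] = 4.4e-4 mol L⁻¹

At equilibrium, Kc = [SO₃]² / ([SO₂]²·[O₂]) = 270.
(2.4e-4)² / (([SO₂])²·(0.0011)) = 270
[SO₂]² = 1.94e-7 ⇒ [SO₂] = 4.4e-4 mol L⁻¹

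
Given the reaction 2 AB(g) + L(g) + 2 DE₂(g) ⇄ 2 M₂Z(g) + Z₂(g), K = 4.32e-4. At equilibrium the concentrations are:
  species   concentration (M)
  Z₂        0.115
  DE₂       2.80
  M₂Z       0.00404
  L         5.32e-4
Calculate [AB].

[AB] = 1.02 M

At equilibrium, K = [M₂Z]²·[Z₂] / ([AB]²·[L]·[DE₂]²) = 4.32e-4.
(0.00404)²·(0.115) / (([AB])²·(5.32e-4)·(2.80)²) = 4.32e-4
[AB]² = 1.04 ⇒ [AB] = 1.02 M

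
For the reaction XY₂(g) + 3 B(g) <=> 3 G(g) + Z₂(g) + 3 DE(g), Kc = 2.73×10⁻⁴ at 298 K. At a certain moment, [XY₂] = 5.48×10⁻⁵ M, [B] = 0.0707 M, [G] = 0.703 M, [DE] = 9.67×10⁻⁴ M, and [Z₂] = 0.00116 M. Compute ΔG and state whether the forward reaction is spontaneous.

Qc = [G]³·[Z₂]·[DE]³ / ([XY₂]·[B]³) = (0.703)³·(0.00116)·(9.67×10⁻⁴)³ / ((5.48×10⁻⁵)·(0.0707)³) = 1.88×10⁻⁵
ΔG = RT ln(Qc/Kc) = (8.314 J mol⁻¹ K⁻¹)(298 K) × ln(1.88×10⁻⁵/2.73×10⁻⁴)
   = (2.478 kJ/mol)(-2.676) = -6.63 kJ/mol
ΔG < 0, so the forward reaction is spontaneous (proceeds forward).

ΔG = -6.63 kJ/mol; the forward reaction is spontaneous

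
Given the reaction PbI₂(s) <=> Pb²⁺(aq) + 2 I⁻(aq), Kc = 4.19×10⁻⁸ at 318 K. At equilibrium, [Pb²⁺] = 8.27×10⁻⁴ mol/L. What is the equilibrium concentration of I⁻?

(PbI₂ is a pure solid — omitted from Kc.)
At equilibrium, Kc = [Pb²⁺]·[I⁻]² = 4.19×10⁻⁸.
(8.27×10⁻⁴)·([I⁻])² = 4.19×10⁻⁸
[I⁻]² = 5.07×10⁻⁵ ⇒ [I⁻] = 0.00712 mol/L

[I⁻] = 0.00712 mol/L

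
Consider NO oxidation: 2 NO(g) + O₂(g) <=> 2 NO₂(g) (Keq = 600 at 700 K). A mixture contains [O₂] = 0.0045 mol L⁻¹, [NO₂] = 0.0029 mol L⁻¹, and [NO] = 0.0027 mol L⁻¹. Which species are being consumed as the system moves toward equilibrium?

Q = [NO₂]² / ([NO]²·[O₂]) = (0.0029)² / ((0.0027)²·(0.0045)) = 260
Q = 260 < Keq = 600: net forward reaction.

NO, O₂ (reactants)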